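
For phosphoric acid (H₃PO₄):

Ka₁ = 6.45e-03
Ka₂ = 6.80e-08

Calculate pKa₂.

pKa₂ = -log(Ka₂) = -log(6.80e-08) = 7.17.

pK_{a2} = 7.17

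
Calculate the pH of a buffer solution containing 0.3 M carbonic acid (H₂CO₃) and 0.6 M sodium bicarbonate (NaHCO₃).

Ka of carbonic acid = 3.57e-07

pKa = -log(3.57e-07) = 6.45. pH = pKa + log([A⁻]/[HA]) = 6.45 + log(0.6/0.3)

pH = 6.75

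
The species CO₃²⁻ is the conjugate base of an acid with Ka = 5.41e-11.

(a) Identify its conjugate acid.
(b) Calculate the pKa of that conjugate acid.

(a) The conjugate acid is formed by adding one H⁺ to CO₃²⁻, giving HCO₃⁻. (b) pKa = -log(Ka) = -log(5.41e-11) = 10.27.

Conjugate acid: HCO₃⁻; pK_a = 10.27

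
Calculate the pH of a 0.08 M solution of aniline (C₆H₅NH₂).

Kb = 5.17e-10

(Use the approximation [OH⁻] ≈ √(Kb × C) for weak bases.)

[OH⁻] = √(Kb × C) = √(5.17e-10 × 0.08) = 6.4312e-06. pOH = 5.19, pH = 14 - pOH

pH = 8.81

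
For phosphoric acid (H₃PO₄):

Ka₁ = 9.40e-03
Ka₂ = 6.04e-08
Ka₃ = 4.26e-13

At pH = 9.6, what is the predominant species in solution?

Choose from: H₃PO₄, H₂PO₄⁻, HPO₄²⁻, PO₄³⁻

pKa₁ = 2.03, pKa₂ = 7.22, pKa₃ = 12.37. For a polyprotic acid the predominant species crosses at each pKa: below pKa_n the protonated form dominates, above it the deprotonated form does. At pH = 9.6, the predominant species is HPO₄²⁻.

HPO₄²⁻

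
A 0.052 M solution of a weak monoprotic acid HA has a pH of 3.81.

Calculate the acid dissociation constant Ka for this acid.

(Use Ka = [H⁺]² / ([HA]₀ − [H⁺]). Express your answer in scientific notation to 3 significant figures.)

[H⁺] = 10^(−pH) = 10^(−3.81) = 1.549e-04 M. For HA ⇌ H⁺ + A⁻, Ka = [H⁺][A⁻]/[HA] = [H⁺]² / ([HA]₀ − [H⁺]) = (1.549e-04)² / (0.052 − 1.549e-04) = 4.63e-07.

K_a = 4.63e-07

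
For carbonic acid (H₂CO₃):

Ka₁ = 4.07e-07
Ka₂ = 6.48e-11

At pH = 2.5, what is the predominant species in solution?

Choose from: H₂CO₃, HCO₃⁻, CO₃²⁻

pKa₁ = 6.39, pKa₂ = 10.19. For a polyprotic acid the predominant species crosses at each pKa: below pKa_n the protonated form dominates, above it the deprotonated form does. At pH = 2.5, the predominant species is H₂CO₃.

H₂CO₃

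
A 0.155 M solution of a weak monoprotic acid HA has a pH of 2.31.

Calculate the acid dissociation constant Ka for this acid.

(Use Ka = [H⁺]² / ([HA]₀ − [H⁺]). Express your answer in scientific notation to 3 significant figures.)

[H⁺] = 10^(−pH) = 10^(−2.31) = 4.898e-03 M. For HA ⇌ H⁺ + A⁻, Ka = [H⁺][A⁻]/[HA] = [H⁺]² / ([HA]₀ − [H⁺]) = (4.898e-03)² / (0.155 − 4.898e-03) = 1.60e-04.

K_a = 1.60e-04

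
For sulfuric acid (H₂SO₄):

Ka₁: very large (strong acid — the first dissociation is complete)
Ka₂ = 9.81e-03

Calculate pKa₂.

pKa₂ = -log(Ka₂) = -log(9.81e-03) = 2.01.

pK_{a2} = 2.01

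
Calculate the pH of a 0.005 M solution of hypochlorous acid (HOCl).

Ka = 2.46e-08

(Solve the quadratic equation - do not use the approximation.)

x² + Ka×x - Ka×C = 0. Using quadratic formula: [H⁺] = 1.1078e-05

pH = 4.96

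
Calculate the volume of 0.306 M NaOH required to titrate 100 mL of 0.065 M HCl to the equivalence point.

At equivalence: moles acid = moles base. moles HCl = 0.065 × 100/1000 = 0.0065 mol. V_base = moles / 0.306 × 1000 = 21.2 mL.

V_{base} = 21.2 mL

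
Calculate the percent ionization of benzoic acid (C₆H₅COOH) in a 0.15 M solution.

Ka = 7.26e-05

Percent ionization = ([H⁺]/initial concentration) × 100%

Using Ka equilibrium: x² + Ka×x - Ka×C = 0. Solving: [H⁺] = 3.2639e-03. Percent = (3.2639e-03/0.15) × 100

Percent ionization = 2.18%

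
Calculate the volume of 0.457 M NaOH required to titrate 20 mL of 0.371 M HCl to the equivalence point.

At equivalence: moles acid = moles base. moles HCl = 0.371 × 20/1000 = 0.00742 mol. V_base = moles / 0.457 × 1000 = 16.2 mL.

V_{base} = 16.2 mL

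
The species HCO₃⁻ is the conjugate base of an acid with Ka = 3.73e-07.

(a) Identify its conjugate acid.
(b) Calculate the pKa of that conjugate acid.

(a) The conjugate acid is formed by adding one H⁺ to HCO₃⁻, giving H₂CO₃. (b) pKa = -log(Ka) = -log(3.73e-07) = 6.43.

Conjugate acid: H₂CO₃; pK_a = 6.43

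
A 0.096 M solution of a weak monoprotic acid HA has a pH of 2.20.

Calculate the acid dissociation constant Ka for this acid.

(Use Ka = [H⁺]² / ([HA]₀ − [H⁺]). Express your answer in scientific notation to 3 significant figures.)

[H⁺] = 10^(−pH) = 10^(−2.20) = 6.310e-03 M. For HA ⇌ H⁺ + A⁻, Ka = [H⁺][A⁻]/[HA] = [H⁺]² / ([HA]₀ − [H⁺]) = (6.310e-03)² / (0.096 − 6.310e-03) = 4.44e-04.

K_a = 4.44e-04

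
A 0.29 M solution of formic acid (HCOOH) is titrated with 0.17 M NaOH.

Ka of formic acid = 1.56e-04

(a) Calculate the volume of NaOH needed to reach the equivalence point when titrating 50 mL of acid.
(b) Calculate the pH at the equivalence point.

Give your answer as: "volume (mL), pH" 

moles acid = 0.29 × 50/1000 = 0.0145 mol; V_base = moles/0.17 × 1000 = 85.3 mL. At equivalence only the conjugate base is present: [A⁻] = 0.0145/0.135 = 1.0717e-01 M. Kb = Kw/Ka = 6.41e-11; [OH⁻] = √(Kb × [A⁻]) = 2.6211e-06; pOH = 5.58; pH = 14 - pOH = 8.42.

V = 85.3 mL, pH = 8.42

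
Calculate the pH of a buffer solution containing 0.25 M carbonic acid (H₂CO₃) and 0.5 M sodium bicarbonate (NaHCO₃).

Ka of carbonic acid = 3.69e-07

pKa = -log(3.69e-07) = 6.43. pH = pKa + log([A⁻]/[HA]) = 6.43 + log(0.5/0.25)

pH = 6.73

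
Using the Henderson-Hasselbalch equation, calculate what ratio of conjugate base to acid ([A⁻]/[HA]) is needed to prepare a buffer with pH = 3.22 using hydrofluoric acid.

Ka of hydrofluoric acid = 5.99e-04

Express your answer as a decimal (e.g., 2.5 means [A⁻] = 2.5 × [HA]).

pKa = -log(5.99e-04) = 3.2226. pH = pKa + log([A⁻]/[HA]), so log([A⁻]/[HA]) = pH − pKa = 3.22 − 3.2226 = -0.0026. [A⁻]/[HA] = 10^(-0.0026) = 0.994

[A⁻]/[HA] = 0.994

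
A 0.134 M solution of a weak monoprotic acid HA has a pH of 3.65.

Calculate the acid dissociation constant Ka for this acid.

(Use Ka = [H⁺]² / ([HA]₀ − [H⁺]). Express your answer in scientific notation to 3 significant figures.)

[H⁺] = 10^(−pH) = 10^(−3.65) = 2.239e-04 M. For HA ⇌ H⁺ + A⁻, Ka = [H⁺][A⁻]/[HA] = [H⁺]² / ([HA]₀ − [H⁺]) = (2.239e-04)² / (0.134 − 2.239e-04) = 3.75e-07.

K_a = 3.75e-07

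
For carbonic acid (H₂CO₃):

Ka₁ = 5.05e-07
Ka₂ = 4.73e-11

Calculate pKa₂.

pKa₂ = -log(Ka₂) = -log(4.73e-11) = 10.33.

pK_{a2} = 10.33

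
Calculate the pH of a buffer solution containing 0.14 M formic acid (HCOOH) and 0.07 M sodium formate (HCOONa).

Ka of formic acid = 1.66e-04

pKa = -log(1.66e-04) = 3.78. pH = pKa + log([A⁻]/[HA]) = 3.78 + log(0.07/0.14)

pH = 3.48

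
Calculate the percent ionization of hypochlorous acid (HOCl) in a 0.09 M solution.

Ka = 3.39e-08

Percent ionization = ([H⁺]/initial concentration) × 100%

Using Ka equilibrium: x² + Ka×x - Ka×C = 0. Solving: [H⁺] = 5.5219e-05. Percent = (5.5219e-05/0.09) × 100

Percent ionization = 0.0614%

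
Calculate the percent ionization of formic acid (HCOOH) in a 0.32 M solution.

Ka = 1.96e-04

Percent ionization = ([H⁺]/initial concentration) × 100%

Using Ka equilibrium: x² + Ka×x - Ka×C = 0. Solving: [H⁺] = 7.8222e-03. Percent = (7.8222e-03/0.32) × 100

Percent ionization = 2.44%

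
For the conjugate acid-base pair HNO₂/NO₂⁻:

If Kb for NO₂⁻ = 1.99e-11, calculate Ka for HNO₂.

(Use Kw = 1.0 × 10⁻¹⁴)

For a conjugate pair Ka × Kb = Kw, so Ka = Kw/Kb = 1.0 × 10⁻¹⁴ / 1.99e-11 = 5.03e-04.

K_a = 5.03e-04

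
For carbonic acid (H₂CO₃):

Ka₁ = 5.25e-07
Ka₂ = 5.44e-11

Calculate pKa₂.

pKa₂ = -log(Ka₂) = -log(5.44e-11) = 10.26.

pK_{a2} = 10.26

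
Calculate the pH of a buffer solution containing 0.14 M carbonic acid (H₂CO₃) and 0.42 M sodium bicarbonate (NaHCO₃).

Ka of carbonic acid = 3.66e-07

pKa = -log(3.66e-07) = 6.44. pH = pKa + log([A⁻]/[HA]) = 6.44 + log(0.42/0.14)

pH = 6.91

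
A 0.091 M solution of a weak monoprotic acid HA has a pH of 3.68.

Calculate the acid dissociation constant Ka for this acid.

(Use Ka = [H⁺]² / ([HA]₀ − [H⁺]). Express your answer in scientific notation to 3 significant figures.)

[H⁺] = 10^(−pH) = 10^(−3.68) = 2.089e-04 M. For HA ⇌ H⁺ + A⁻, Ka = [H⁺][A⁻]/[HA] = [H⁺]² / ([HA]₀ − [H⁺]) = (2.089e-04)² / (0.091 − 2.089e-04) = 4.81e-07.

K_a = 4.81e-07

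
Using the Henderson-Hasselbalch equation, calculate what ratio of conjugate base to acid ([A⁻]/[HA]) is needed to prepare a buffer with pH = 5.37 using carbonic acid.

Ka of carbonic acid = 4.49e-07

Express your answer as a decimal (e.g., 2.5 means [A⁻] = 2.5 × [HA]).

pKa = -log(4.49e-07) = 6.3478. pH = pKa + log([A⁻]/[HA]), so log([A⁻]/[HA]) = pH − pKa = 5.37 − 6.3478 = -0.9778. [A⁻]/[HA] = 10^(-0.9778) = 0.105

[A⁻]/[HA] = 0.105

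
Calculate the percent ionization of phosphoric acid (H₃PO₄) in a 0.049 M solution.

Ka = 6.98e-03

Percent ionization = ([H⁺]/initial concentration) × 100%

Using Ka equilibrium: x² + Ka×x - Ka×C = 0. Solving: [H⁺] = 1.5330e-02. Percent = (1.5330e-02/0.049) × 100

Percent ionization = 31.3%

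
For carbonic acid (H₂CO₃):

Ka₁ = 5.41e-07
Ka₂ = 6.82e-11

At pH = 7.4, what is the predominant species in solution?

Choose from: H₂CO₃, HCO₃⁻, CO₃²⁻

pKa₁ = 6.27, pKa₂ = 10.17. For a polyprotic acid the predominant species crosses at each pKa: below pKa_n the protonated form dominates, above it the deprotonated form does. At pH = 7.4, the predominant species is HCO₃⁻.

HCO₃⁻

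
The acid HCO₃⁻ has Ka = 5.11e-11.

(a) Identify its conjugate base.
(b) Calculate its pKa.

(a) The conjugate base is formed by removing one H⁺ from HCO₃⁻, giving CO₃²⁻. (b) pKa = -log(Ka) = -log(5.11e-11) = 10.29.

Conjugate base: CO₃²⁻; pK_a = 10.29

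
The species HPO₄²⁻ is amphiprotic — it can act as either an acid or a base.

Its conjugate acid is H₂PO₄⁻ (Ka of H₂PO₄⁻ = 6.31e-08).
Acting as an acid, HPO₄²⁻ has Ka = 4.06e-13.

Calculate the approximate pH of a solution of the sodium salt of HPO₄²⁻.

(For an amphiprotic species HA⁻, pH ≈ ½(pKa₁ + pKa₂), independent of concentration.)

pKa₁ = -log(6.31e-08) = 7.20; pKa₂ = -log(4.06e-13) = 12.39. For an amphiprotic species, pH ≈ ½(pKa₁ + pKa₂) = ½(7.20 + 12.39) = 9.80.

pH = 9.80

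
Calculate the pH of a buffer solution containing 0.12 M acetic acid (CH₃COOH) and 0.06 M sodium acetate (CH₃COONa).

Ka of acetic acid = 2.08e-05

pKa = -log(2.08e-05) = 4.68. pH = pKa + log([A⁻]/[HA]) = 4.68 + log(0.06/0.12)

pH = 4.38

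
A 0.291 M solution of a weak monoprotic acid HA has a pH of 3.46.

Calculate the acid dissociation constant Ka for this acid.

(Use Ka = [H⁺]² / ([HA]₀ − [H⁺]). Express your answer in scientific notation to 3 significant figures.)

[H⁺] = 10^(−pH) = 10^(−3.46) = 3.467e-04 M. For HA ⇌ H⁺ + A⁻, Ka = [H⁺][A⁻]/[HA] = [H⁺]² / ([HA]₀ − [H⁺]) = (3.467e-04)² / (0.291 − 3.467e-04) = 4.14e-07.

K_a = 4.14e-07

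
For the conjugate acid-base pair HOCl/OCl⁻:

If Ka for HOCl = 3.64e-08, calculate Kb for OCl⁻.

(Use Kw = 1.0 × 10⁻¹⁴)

For a conjugate pair Ka × Kb = Kw, so Kb = Kw/Ka = 1.0 × 10⁻¹⁴ / 3.64e-08 = 2.75e-07.

K_b = 2.75e-07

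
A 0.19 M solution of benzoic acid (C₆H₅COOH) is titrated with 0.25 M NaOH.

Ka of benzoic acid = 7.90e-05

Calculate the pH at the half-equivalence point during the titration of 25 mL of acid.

At half-equivalence [HA] = [A⁻], so Henderson-Hasselbalch gives pH = pKa = -log(7.90e-05) = 4.10.

pH = pKa = 4.10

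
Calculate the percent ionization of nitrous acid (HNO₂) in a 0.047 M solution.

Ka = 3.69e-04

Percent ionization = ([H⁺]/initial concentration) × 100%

Using Ka equilibrium: x² + Ka×x - Ka×C = 0. Solving: [H⁺] = 3.9841e-03. Percent = (3.9841e-03/0.047) × 100

Percent ionization = 8.48%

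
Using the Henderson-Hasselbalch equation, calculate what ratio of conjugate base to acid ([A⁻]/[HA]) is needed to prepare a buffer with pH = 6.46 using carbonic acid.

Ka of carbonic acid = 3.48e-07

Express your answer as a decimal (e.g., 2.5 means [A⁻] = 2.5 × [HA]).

pKa = -log(3.48e-07) = 6.4584. pH = pKa + log([A⁻]/[HA]), so log([A⁻]/[HA]) = pH − pKa = 6.46 − 6.4584 = 0.0016. [A⁻]/[HA] = 10^(0.0016) = 1.00

[A⁻]/[HA] = 1.00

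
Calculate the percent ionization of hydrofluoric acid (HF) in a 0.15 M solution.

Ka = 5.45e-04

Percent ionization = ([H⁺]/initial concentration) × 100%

Using Ka equilibrium: x² + Ka×x - Ka×C = 0. Solving: [H⁺] = 8.7732e-03. Percent = (8.7732e-03/0.15) × 100

Percent ionization = 5.85%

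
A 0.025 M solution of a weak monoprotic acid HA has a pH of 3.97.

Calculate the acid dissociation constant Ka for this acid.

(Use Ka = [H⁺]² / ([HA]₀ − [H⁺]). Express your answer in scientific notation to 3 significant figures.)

[H⁺] = 10^(−pH) = 10^(−3.97) = 1.072e-04 M. For HA ⇌ H⁺ + A⁻, Ka = [H⁺][A⁻]/[HA] = [H⁺]² / ([HA]₀ − [H⁺]) = (1.072e-04)² / (0.025 − 1.072e-04) = 4.61e-07.

K_a = 4.61e-07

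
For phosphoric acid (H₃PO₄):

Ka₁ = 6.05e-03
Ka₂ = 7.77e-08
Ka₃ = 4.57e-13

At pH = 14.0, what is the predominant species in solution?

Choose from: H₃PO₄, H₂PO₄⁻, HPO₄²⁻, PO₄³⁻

pKa₁ = 2.22, pKa₂ = 7.11, pKa₃ = 12.34. For a polyprotic acid the predominant species crosses at each pKa: below pKa_n the protonated form dominates, above it the deprotonated form does. At pH = 14.0, the predominant species is PO₄³⁻.

PO₄³⁻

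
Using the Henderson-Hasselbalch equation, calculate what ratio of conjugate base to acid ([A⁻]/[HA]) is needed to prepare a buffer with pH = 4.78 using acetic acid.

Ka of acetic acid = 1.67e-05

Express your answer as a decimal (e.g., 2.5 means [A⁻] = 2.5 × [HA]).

pKa = -log(1.67e-05) = 4.7773. pH = pKa + log([A⁻]/[HA]), so log([A⁻]/[HA]) = pH − pKa = 4.78 − 4.7773 = 0.0027. [A⁻]/[HA] = 10^(0.0027) = 1.01

[A⁻]/[HA] = 1.01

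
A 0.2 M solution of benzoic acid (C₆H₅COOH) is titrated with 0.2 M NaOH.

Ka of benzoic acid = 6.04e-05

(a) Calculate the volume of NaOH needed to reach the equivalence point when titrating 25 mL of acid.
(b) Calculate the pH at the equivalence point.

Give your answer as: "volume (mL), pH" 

moles acid = 0.2 × 25/1000 = 0.005 mol; V_base = moles/0.2 × 1000 = 25.0 mL. At equivalence only the conjugate base is present: [A⁻] = 0.005/0.050 = 1.0000e-01 M. Kb = Kw/Ka = 1.66e-10; [OH⁻] = √(Kb × [A⁻]) = 4.0689e-06; pOH = 5.39; pH = 14 - pOH = 8.61.

V = 25.0 mL, pH = 8.61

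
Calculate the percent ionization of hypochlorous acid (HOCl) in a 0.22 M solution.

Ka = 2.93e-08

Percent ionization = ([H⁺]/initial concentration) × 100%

Using Ka equilibrium: x² + Ka×x - Ka×C = 0. Solving: [H⁺] = 8.0272e-05. Percent = (8.0272e-05/0.22) × 100

Percent ionization = 0.0365%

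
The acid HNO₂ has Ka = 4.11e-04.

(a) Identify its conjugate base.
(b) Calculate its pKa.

(a) The conjugate base is formed by removing one H⁺ from HNO₂, giving NO₂⁻. (b) pKa = -log(Ka) = -log(4.11e-04) = 3.39.

Conjugate base: NO₂⁻; pK_a = 3.39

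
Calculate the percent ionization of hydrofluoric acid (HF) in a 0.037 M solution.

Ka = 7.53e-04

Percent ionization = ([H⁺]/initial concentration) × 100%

Using Ka equilibrium: x² + Ka×x - Ka×C = 0. Solving: [H⁺] = 4.9153e-03. Percent = (4.9153e-03/0.037) × 100

Percent ionization = 13.3%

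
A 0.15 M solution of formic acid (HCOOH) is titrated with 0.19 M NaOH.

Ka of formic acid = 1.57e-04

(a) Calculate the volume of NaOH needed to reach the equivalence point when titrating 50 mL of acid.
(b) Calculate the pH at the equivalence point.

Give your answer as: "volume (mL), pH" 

moles acid = 0.15 × 50/1000 = 0.0075 mol; V_base = moles/0.19 × 1000 = 39.5 mL. At equivalence only the conjugate base is present: [A⁻] = 0.0075/0.089 = 8.3824e-02 M. Kb = Kw/Ka = 6.37e-11; [OH⁻] = √(Kb × [A⁻]) = 2.3106e-06; pOH = 5.64; pH = 14 - pOH = 8.36.

V = 39.5 mL, pH = 8.36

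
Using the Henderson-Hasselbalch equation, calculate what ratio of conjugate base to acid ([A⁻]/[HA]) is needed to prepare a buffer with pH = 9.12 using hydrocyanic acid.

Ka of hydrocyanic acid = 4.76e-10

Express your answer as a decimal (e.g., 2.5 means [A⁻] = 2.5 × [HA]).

pKa = -log(4.76e-10) = 9.3224. pH = pKa + log([A⁻]/[HA]), so log([A⁻]/[HA]) = pH − pKa = 9.12 − 9.3224 = -0.2024. [A⁻]/[HA] = 10^(-0.2024) = 0.627

[A⁻]/[HA] = 0.627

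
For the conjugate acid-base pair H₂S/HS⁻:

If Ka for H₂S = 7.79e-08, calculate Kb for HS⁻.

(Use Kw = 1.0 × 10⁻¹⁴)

For a conjugate pair Ka × Kb = Kw, so Kb = Kw/Ka = 1.0 × 10⁻¹⁴ / 7.79e-08 = 1.28e-07.

K_b = 1.28e-07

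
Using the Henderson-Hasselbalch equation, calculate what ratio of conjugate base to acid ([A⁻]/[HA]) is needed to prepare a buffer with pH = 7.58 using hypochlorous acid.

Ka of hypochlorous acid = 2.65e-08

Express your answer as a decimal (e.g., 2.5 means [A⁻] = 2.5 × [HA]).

pKa = -log(2.65e-08) = 7.5768. pH = pKa + log([A⁻]/[HA]), so log([A⁻]/[HA]) = pH − pKa = 7.58 − 7.5768 = 0.0032. [A⁻]/[HA] = 10^(0.0032) = 1.01

[A⁻]/[HA] = 1.01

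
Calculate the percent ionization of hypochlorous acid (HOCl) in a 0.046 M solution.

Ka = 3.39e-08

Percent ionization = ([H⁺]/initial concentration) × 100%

Using Ka equilibrium: x² + Ka×x - Ka×C = 0. Solving: [H⁺] = 3.9472e-05. Percent = (3.9472e-05/0.046) × 100

Percent ionization = 0.0858%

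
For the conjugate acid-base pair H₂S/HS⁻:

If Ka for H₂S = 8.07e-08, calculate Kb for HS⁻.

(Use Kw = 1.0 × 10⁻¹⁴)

For a conjugate pair Ka × Kb = Kw, so Kb = Kw/Ka = 1.0 × 10⁻¹⁴ / 8.07e-08 = 1.24e-07.

K_b = 1.24e-07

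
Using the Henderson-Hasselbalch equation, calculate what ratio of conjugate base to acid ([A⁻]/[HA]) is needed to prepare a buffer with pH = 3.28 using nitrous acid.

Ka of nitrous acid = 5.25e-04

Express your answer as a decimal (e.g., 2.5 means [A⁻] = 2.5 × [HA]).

pKa = -log(5.25e-04) = 3.2798. pH = pKa + log([A⁻]/[HA]), so log([A⁻]/[HA]) = pH − pKa = 3.28 − 3.2798 = 0.0002. [A⁻]/[HA] = 10^(0.0002) = 1.00

[A⁻]/[HA] = 1.00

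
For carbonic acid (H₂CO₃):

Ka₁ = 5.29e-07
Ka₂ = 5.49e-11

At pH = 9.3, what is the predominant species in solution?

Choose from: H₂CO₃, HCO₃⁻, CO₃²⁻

pKa₁ = 6.28, pKa₂ = 10.26. For a polyprotic acid the predominant species crosses at each pKa: below pKa_n the protonated form dominates, above it the deprotonated form does. At pH = 9.3, the predominant species is HCO₃⁻.

HCO₃⁻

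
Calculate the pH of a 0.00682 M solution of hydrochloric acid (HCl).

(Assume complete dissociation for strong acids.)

[H⁺] = 0.00682 M for strong acid. pH = -log[H⁺] = -log(0.00682)

pH = 2.17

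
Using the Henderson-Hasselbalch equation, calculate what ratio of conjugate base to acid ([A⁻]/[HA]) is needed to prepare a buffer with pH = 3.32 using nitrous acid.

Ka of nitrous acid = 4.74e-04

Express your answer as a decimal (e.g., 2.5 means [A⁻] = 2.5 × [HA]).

pKa = -log(4.74e-04) = 3.3242. pH = pKa + log([A⁻]/[HA]), so log([A⁻]/[HA]) = pH − pKa = 3.32 − 3.3242 = -0.0042. [A⁻]/[HA] = 10^(-0.0042) = 0.990

[A⁻]/[HA] = 0.990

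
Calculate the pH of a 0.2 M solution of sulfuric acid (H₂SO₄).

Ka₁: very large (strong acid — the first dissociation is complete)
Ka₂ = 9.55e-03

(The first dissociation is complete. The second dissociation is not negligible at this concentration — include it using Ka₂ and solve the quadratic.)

First dissociation is complete: [H⁺]₀ = [HSO₄⁻]₀ = C = 0.2 M. Second dissociation HSO₄⁻ ⇌ H⁺ + SO₄²⁻: let x = [SO₄²⁻]. Ka₂ = (C + x)·x / (C − x) = 9.55e-03 → x² + (C + Ka₂)·x − Ka₂·C = 0 → x² + 0.20955·x − 1.910e-03 = 0. x = (−0.20955 + √(0.20955² + 4 × 1.910e-03)) / 2 = 8.7494e-03 M. [H⁺] = C + x = 0.2 + 8.7494e-03 = 2.0875e-01 M. pH = -log(2.0875e-01) = 0.68.

pH = 0.68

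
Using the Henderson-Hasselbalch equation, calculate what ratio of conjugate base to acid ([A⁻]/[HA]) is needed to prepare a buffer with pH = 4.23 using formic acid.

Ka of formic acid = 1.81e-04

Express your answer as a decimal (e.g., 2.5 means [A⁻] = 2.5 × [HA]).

pKa = -log(1.81e-04) = 3.7423. pH = pKa + log([A⁻]/[HA]), so log([A⁻]/[HA]) = pH − pKa = 4.23 − 3.7423 = 0.4877. [A⁻]/[HA] = 10^(0.4877) = 3.07

[A⁻]/[HA] = 3.07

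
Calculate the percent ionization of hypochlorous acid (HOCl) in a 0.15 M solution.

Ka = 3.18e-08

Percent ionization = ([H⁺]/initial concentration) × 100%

Using Ka equilibrium: x² + Ka×x - Ka×C = 0. Solving: [H⁺] = 6.9049e-05. Percent = (6.9049e-05/0.15) × 100

Percent ionization = 0.046%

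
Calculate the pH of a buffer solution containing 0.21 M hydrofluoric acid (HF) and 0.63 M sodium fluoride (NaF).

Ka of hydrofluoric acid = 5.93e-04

pKa = -log(5.93e-04) = 3.23. pH = pKa + log([A⁻]/[HA]) = 3.23 + log(0.63/0.21)

pH = 3.70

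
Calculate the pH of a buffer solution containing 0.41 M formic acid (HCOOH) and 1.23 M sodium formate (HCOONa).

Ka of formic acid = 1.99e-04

pKa = -log(1.99e-04) = 3.70. pH = pKa + log([A⁻]/[HA]) = 3.70 + log(1.23/0.41)

pH = 4.18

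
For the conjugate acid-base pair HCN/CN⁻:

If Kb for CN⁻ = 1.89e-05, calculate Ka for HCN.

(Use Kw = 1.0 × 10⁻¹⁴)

For a conjugate pair Ka × Kb = Kw, so Ka = Kw/Kb = 1.0 × 10⁻¹⁴ / 1.89e-05 = 5.29e-10.

K_a = 5.29e-10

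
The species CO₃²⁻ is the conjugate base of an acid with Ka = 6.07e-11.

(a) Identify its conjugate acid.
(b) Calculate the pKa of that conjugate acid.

(a) The conjugate acid is formed by adding one H⁺ to CO₃²⁻, giving HCO₃⁻. (b) pKa = -log(Ka) = -log(6.07e-11) = 10.22.

Conjugate acid: HCO₃⁻; pK_a = 10.22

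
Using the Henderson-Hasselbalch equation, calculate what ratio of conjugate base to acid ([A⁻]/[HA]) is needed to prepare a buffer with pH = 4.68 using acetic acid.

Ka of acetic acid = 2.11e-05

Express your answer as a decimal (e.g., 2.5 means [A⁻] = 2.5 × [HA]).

pKa = -log(2.11e-05) = 4.6757. pH = pKa + log([A⁻]/[HA]), so log([A⁻]/[HA]) = pH − pKa = 4.68 − 4.6757 = 0.0043. [A⁻]/[HA] = 10^(0.0043) = 1.01

[A⁻]/[HA] = 1.01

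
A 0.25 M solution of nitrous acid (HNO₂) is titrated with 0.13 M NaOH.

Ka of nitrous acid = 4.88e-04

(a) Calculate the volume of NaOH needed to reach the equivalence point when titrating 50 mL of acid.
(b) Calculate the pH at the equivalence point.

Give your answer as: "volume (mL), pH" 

moles acid = 0.25 × 50/1000 = 0.0125 mol; V_base = moles/0.13 × 1000 = 96.2 mL. At equivalence only the conjugate base is present: [A⁻] = 0.0125/0.146 = 8.5526e-02 M. Kb = Kw/Ka = 2.05e-11; [OH⁻] = √(Kb × [A⁻]) = 1.3239e-06; pOH = 5.88; pH = 14 - pOH = 8.12.

V = 96.2 mL, pH = 8.12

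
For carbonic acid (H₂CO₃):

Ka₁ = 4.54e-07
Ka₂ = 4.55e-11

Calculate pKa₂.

pKa₂ = -log(Ka₂) = -log(4.55e-11) = 10.34.

pK_{a2} = 10.34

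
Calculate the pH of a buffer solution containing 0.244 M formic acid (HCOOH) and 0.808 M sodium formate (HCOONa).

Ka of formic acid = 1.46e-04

pKa = -log(1.46e-04) = 3.84. pH = pKa + log([A⁻]/[HA]) = 3.84 + log(0.808/0.244)

pH = 4.36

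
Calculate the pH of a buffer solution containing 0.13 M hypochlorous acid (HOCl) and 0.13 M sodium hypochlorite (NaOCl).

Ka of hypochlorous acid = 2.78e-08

pKa = -log(2.78e-08) = 7.56. pH = pKa + log([A⁻]/[HA]) = 7.56 + log(0.13/0.13)

pH = 7.56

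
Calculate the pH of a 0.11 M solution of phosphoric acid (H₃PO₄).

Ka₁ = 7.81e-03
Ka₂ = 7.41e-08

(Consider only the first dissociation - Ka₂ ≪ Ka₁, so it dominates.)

First dissociation dominates. From Ka₁ = [H⁺][HA⁻]/[H₂A], x² + Ka₁·x − Ka₁·C = 0 with C = 0.11 M and Ka₁ = 7.81e-03. Solving: [H⁺] = (−Ka₁ + √(Ka₁² + 4·Ka₁·C)) / 2 = 2.5664e-02 M. pH = -log(2.5664e-02) = 1.59.

pH = 1.59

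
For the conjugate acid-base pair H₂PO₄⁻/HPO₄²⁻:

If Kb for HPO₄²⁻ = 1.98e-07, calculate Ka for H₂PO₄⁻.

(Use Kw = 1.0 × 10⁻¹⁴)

For a conjugate pair Ka × Kb = Kw, so Ka = Kw/Kb = 1.0 × 10⁻¹⁴ / 1.98e-07 = 5.05e-08.

K_a = 5.05e-08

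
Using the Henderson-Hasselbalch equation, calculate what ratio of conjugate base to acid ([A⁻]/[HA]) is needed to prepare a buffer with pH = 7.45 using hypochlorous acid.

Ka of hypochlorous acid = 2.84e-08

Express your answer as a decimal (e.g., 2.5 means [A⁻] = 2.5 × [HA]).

pKa = -log(2.84e-08) = 7.5467. pH = pKa + log([A⁻]/[HA]), so log([A⁻]/[HA]) = pH − pKa = 7.45 − 7.5467 = -0.0967. [A⁻]/[HA] = 10^(-0.0967) = 0.800

[A⁻]/[HA] = 0.800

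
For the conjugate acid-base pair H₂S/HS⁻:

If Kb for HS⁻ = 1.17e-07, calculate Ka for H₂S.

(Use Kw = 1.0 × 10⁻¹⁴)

For a conjugate pair Ka × Kb = Kw, so Ka = Kw/Kb = 1.0 × 10⁻¹⁴ / 1.17e-07 = 8.55e-08.

K_a = 8.55e-08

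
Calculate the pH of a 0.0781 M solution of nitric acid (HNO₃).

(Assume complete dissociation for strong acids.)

[H⁺] = 0.0781 M for strong acid. pH = -log[H⁺] = -log(0.0781)

pH = 1.11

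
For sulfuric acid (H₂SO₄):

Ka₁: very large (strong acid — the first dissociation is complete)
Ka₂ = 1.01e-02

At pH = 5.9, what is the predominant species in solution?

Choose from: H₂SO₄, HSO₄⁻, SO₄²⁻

The first dissociation is complete, so H₂SO₄ itself is never the predominant species in water; pKa₂ = -log(1.01e-02) = 2.00. For a polyprotic acid the predominant species crosses at each pKa: below pKa_n the protonated form dominates, above it the deprotonated form does. At pH = 5.9, the predominant species is SO₄²⁻.

SO₄²⁻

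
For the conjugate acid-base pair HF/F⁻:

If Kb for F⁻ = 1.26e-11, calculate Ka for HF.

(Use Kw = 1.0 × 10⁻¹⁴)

For a conjugate pair Ka × Kb = Kw, so Ka = Kw/Kb = 1.0 × 10⁻¹⁴ / 1.26e-11 = 7.94e-04.

K_a = 7.94e-04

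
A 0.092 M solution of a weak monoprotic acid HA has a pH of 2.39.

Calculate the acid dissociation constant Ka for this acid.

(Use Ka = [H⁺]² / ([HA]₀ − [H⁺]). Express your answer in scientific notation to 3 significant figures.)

[H⁺] = 10^(−pH) = 10^(−2.39) = 4.074e-03 M. For HA ⇌ H⁺ + A⁻, Ka = [H⁺][A⁻]/[HA] = [H⁺]² / ([HA]₀ − [H⁺]) = (4.074e-03)² / (0.092 − 4.074e-03) = 1.89e-04.

K_a = 1.89e-04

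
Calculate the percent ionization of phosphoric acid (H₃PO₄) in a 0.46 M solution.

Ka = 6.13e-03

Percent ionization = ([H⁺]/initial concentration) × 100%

Using Ka equilibrium: x² + Ka×x - Ka×C = 0. Solving: [H⁺] = 5.0125e-02. Percent = (5.0125e-02/0.46) × 100

Percent ionization = 10.9%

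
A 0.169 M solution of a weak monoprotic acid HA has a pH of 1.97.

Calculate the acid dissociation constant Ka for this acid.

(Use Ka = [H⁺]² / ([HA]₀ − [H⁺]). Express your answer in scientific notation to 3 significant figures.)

[H⁺] = 10^(−pH) = 10^(−1.97) = 1.072e-02 M. For HA ⇌ H⁺ + A⁻, Ka = [H⁺][A⁻]/[HA] = [H⁺]² / ([HA]₀ − [H⁺]) = (1.072e-02)² / (0.169 − 1.072e-02) = 7.25e-04.

K_a = 7.25e-04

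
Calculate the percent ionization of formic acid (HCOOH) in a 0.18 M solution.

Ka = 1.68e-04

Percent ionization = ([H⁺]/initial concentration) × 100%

Using Ka equilibrium: x² + Ka×x - Ka×C = 0. Solving: [H⁺] = 5.4157e-03. Percent = (5.4157e-03/0.18) × 100

Percent ionization = 3.01%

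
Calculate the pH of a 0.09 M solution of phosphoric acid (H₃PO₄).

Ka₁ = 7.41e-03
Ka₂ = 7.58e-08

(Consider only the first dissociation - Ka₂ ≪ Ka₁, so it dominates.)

First dissociation dominates. From Ka₁ = [H⁺][HA⁻]/[H₂A], x² + Ka₁·x − Ka₁·C = 0 with C = 0.09 M and Ka₁ = 7.41e-03. Solving: [H⁺] = (−Ka₁ + √(Ka₁² + 4·Ka₁·C)) / 2 = 2.2384e-02 M. pH = -log(2.2384e-02) = 1.65.

pH = 1.65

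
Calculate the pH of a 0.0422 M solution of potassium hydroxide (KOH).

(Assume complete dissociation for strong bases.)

[OH⁻] = 0.0422 M for strong base. pOH = -log[OH⁻] = 1.37, pH = 14 - pOH

pH = 12.63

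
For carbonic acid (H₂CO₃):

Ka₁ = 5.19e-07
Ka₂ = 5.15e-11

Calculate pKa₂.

pKa₂ = -log(Ka₂) = -log(5.15e-11) = 10.29.

pK_{a2} = 10.29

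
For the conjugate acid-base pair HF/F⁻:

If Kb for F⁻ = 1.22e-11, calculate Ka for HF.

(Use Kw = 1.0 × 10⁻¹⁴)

For a conjugate pair Ka × Kb = Kw, so Ka = Kw/Kb = 1.0 × 10⁻¹⁴ / 1.22e-11 = 8.20e-04.

K_a = 8.20e-04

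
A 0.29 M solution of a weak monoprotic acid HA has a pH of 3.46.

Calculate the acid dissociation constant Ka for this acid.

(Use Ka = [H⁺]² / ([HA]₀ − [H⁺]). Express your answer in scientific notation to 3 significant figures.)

[H⁺] = 10^(−pH) = 10^(−3.46) = 3.467e-04 M. For HA ⇌ H⁺ + A⁻, Ka = [H⁺][A⁻]/[HA] = [H⁺]² / ([HA]₀ − [H⁺]) = (3.467e-04)² / (0.29 − 3.467e-04) = 4.15e-07.

K_a = 4.15e-07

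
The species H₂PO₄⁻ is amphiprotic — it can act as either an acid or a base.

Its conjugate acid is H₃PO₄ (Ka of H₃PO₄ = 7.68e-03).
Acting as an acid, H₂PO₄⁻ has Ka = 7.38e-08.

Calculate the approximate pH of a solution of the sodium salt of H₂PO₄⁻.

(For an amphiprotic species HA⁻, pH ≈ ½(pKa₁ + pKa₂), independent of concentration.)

pKa₁ = -log(7.68e-03) = 2.11; pKa₂ = -log(7.38e-08) = 7.13. For an amphiprotic species, pH ≈ ½(pKa₁ + pKa₂) = ½(2.11 + 7.13) = 4.62.

pH = 4.62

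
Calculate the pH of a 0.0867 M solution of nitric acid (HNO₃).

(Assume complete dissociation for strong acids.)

[H⁺] = 0.0867 M for strong acid. pH = -log[H⁺] = -log(0.0867)

pH = 1.06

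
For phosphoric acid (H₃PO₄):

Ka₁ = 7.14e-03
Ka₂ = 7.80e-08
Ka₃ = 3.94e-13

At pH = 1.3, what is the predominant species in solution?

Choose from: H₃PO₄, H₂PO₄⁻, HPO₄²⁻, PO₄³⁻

pKa₁ = 2.15, pKa₂ = 7.11, pKa₃ = 12.40. For a polyprotic acid the predominant species crosses at each pKa: below pKa_n the protonated form dominates, above it the deprotonated form does. At pH = 1.3, the predominant species is H₃PO₄.

H₃PO₄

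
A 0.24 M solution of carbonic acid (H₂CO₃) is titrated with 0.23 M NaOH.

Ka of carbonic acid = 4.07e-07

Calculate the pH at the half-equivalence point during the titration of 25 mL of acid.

At half-equivalence [HA] = [A⁻], so Henderson-Hasselbalch gives pH = pKa = -log(4.07e-07) = 6.39.

pH = pKa = 6.39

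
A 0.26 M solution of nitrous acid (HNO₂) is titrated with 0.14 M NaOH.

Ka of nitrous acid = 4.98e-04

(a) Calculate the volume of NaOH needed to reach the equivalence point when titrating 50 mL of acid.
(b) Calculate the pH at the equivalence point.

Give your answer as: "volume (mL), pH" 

moles acid = 0.26 × 50/1000 = 0.013 mol; V_base = moles/0.14 × 1000 = 92.9 mL. At equivalence only the conjugate base is present: [A⁻] = 0.013/0.143 = 9.1000e-02 M. Kb = Kw/Ka = 2.01e-11; [OH⁻] = √(Kb × [A⁻]) = 1.3518e-06; pOH = 5.87; pH = 14 - pOH = 8.13.

V = 92.9 mL, pH = 8.13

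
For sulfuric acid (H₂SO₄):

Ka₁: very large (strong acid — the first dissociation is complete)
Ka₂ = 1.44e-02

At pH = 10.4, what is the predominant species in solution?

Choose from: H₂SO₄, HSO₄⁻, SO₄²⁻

The first dissociation is complete, so H₂SO₄ itself is never the predominant species in water; pKa₂ = -log(1.44e-02) = 1.84. For a polyprotic acid the predominant species crosses at each pKa: below pKa_n the protonated form dominates, above it the deprotonated form does. At pH = 10.4, the predominant species is SO₄²⁻.

SO₄²⁻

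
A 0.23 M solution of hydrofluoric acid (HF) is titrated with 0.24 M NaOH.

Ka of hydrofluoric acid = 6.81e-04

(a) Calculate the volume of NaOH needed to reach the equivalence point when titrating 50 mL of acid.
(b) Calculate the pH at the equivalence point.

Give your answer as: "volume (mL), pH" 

moles acid = 0.23 × 50/1000 = 0.0115 mol; V_base = moles/0.24 × 1000 = 47.9 mL. At equivalence only the conjugate base is present: [A⁻] = 0.0115/0.098 = 1.1745e-01 M. Kb = Kw/Ka = 1.47e-11; [OH⁻] = √(Kb × [A⁻]) = 1.3132e-06; pOH = 5.88; pH = 14 - pOH = 8.12.

V = 47.9 mL, pH = 8.12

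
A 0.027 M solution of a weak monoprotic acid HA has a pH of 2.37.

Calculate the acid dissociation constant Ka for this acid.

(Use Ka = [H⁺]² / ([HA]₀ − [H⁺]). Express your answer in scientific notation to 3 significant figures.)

[H⁺] = 10^(−pH) = 10^(−2.37) = 4.266e-03 M. For HA ⇌ H⁺ + A⁻, Ka = [H⁺][A⁻]/[HA] = [H⁺]² / ([HA]₀ − [H⁺]) = (4.266e-03)² / (0.027 − 4.266e-03) = 8.00e-04.

K_a = 8.00e-04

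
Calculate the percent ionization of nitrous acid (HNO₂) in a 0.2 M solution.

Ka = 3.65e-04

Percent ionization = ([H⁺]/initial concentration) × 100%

Using Ka equilibrium: x² + Ka×x - Ka×C = 0. Solving: [H⁺] = 8.3635e-03. Percent = (8.3635e-03/0.2) × 100

Percent ionization = 4.18%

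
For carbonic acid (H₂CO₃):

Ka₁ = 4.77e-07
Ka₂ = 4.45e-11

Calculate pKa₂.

pKa₂ = -log(Ka₂) = -log(4.45e-11) = 10.35.

pK_{a2} = 10.35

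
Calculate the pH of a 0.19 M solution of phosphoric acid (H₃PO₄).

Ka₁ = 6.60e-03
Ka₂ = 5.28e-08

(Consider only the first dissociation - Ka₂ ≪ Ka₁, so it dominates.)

First dissociation dominates. From Ka₁ = [H⁺][HA⁻]/[H₂A], x² + Ka₁·x − Ka₁·C = 0 with C = 0.19 M and Ka₁ = 6.60e-03. Solving: [H⁺] = (−Ka₁ + √(Ka₁² + 4·Ka₁·C)) / 2 = 3.2265e-02 M. pH = -log(3.2265e-02) = 1.49.

pH = 1.49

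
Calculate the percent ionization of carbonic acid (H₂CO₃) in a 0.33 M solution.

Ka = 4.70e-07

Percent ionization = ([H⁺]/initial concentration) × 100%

Using Ka equilibrium: x² + Ka×x - Ka×C = 0. Solving: [H⁺] = 3.9359e-04. Percent = (3.9359e-04/0.33) × 100

Percent ionization = 0.119%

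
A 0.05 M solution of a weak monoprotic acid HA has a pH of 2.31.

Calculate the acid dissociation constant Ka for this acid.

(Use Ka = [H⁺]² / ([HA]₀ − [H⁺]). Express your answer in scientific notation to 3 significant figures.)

[H⁺] = 10^(−pH) = 10^(−2.31) = 4.898e-03 M. For HA ⇌ H⁺ + A⁻, Ka = [H⁺][A⁻]/[HA] = [H⁺]² / ([HA]₀ − [H⁺]) = (4.898e-03)² / (0.05 − 4.898e-03) = 5.32e-04.

K_a = 5.32e-04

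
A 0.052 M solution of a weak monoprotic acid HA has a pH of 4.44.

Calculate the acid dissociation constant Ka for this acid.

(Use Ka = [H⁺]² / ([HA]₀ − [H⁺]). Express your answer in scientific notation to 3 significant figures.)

[H⁺] = 10^(−pH) = 10^(−4.44) = 3.631e-05 M. For HA ⇌ H⁺ + A⁻, Ka = [H⁺][A⁻]/[HA] = [H⁺]² / ([HA]₀ − [H⁺]) = (3.631e-05)² / (0.052 − 3.631e-05) = 2.54e-08.

K_a = 2.54e-08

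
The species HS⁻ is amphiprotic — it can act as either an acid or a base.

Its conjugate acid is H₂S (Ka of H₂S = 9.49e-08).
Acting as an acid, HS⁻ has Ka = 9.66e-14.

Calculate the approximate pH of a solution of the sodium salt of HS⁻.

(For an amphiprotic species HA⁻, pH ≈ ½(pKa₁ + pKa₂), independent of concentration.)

pKa₁ = -log(9.49e-08) = 7.02; pKa₂ = -log(9.66e-14) = 13.02. For an amphiprotic species, pH ≈ ½(pKa₁ + pKa₂) = ½(7.02 + 13.02) = 10.02.

pH = 10.02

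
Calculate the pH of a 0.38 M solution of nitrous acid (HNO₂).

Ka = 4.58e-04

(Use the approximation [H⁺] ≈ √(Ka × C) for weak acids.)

[H⁺] = √(Ka × C) = √(4.58e-04 × 0.38) = 1.3192e-02. pH = -log(1.3192e-02)

pH = 1.88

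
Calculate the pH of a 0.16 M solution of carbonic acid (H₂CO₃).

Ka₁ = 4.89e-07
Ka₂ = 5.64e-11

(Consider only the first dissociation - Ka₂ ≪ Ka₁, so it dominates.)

First dissociation dominates. From Ka₁ = [H⁺][HA⁻]/[H₂A], x² + Ka₁·x − Ka₁·C = 0 with C = 0.16 M and Ka₁ = 4.89e-07. Solving: [H⁺] = (−Ka₁ + √(Ka₁² + 4·Ka₁·C)) / 2 = 2.7947e-04 M. pH = -log(2.7947e-04) = 3.55.

pH = 3.55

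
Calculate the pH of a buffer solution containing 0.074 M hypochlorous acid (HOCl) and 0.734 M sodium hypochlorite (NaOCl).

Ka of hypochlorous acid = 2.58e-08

pKa = -log(2.58e-08) = 7.59. pH = pKa + log([A⁻]/[HA]) = 7.59 + log(0.734/0.074)

pH = 8.58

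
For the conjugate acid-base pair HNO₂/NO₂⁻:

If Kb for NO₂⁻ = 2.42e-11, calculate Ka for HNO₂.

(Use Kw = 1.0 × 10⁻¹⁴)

For a conjugate pair Ka × Kb = Kw, so Ka = Kw/Kb = 1.0 × 10⁻¹⁴ / 2.42e-11 = 4.13e-04.

K_a = 4.13e-04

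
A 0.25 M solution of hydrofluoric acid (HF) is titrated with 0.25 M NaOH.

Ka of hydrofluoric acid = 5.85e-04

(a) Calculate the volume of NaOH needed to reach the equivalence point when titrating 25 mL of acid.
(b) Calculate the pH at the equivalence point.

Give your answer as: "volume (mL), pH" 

moles acid = 0.25 × 25/1000 = 0.00625 mol; V_base = moles/0.25 × 1000 = 25.0 mL. At equivalence only the conjugate base is present: [A⁻] = 0.00625/0.050 = 1.2500e-01 M. Kb = Kw/Ka = 1.71e-11; [OH⁻] = √(Kb × [A⁻]) = 1.4618e-06; pOH = 5.84; pH = 14 - pOH = 8.16.

V = 25.0 mL, pH = 8.16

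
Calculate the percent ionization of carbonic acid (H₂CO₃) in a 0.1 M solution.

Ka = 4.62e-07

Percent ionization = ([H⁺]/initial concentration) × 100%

Using Ka equilibrium: x² + Ka×x - Ka×C = 0. Solving: [H⁺] = 2.1471e-04. Percent = (2.1471e-04/0.1) × 100

Percent ionization = 0.215%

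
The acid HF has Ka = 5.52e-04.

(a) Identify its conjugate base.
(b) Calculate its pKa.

(a) The conjugate base is formed by removing one H⁺ from HF, giving F⁻. (b) pKa = -log(Ka) = -log(5.52e-04) = 3.26.

Conjugate base: F⁻; pK_a = 3.26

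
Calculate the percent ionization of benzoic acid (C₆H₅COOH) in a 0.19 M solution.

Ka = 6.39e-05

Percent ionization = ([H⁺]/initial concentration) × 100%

Using Ka equilibrium: x² + Ka×x - Ka×C = 0. Solving: [H⁺] = 3.4526e-03. Percent = (3.4526e-03/0.19) × 100

Percent ionization = 1.82%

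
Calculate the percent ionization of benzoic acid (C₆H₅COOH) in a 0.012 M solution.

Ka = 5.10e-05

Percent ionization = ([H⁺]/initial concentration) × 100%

Using Ka equilibrium: x² + Ka×x - Ka×C = 0. Solving: [H⁺] = 7.5722e-04. Percent = (7.5722e-04/0.012) × 100

Percent ionization = 6.31%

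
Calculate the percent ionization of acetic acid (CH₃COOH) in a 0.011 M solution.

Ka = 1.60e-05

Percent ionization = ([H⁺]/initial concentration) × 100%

Using Ka equilibrium: x² + Ka×x - Ka×C = 0. Solving: [H⁺] = 4.1160e-04. Percent = (4.1160e-04/0.011) × 100

Percent ionization = 3.74%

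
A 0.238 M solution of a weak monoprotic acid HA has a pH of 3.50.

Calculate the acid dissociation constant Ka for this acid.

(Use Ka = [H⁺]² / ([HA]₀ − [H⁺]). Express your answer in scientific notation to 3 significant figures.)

[H⁺] = 10^(−pH) = 10^(−3.50) = 3.162e-04 M. For HA ⇌ H⁺ + A⁻, Ka = [H⁺][A⁻]/[HA] = [H⁺]² / ([HA]₀ − [H⁺]) = (3.162e-04)² / (0.238 − 3.162e-04) = 4.21e-07.

K_a = 4.21e-07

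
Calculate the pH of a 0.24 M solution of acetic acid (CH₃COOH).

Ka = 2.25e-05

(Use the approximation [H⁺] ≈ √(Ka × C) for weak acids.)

[H⁺] = √(Ka × C) = √(2.25e-05 × 0.24) = 2.3238e-03. pH = -log(2.3238e-03)

pH = 2.63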